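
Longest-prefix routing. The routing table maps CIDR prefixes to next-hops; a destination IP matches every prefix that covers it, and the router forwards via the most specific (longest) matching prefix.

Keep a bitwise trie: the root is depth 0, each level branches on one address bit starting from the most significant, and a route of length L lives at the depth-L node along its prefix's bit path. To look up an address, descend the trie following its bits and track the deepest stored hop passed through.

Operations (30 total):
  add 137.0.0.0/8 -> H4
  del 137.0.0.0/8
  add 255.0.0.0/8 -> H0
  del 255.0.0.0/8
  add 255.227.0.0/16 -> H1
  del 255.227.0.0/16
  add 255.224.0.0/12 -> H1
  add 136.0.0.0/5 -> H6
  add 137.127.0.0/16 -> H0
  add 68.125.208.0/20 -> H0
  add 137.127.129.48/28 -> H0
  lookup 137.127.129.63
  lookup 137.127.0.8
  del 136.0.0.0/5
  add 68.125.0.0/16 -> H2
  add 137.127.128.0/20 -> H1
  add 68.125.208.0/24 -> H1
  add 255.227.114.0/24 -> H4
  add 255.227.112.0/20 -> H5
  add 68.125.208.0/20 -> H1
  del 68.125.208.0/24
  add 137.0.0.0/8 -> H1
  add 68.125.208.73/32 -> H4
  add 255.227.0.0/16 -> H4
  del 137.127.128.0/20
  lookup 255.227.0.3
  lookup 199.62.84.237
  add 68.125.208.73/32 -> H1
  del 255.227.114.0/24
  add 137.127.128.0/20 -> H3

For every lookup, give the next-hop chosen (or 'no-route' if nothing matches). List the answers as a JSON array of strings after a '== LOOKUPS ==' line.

Process each operation:
  add 137.0.0.0/8 -> H4 at depth 8
  del 137.0.0.0/8 (clear depth 8)
  add 255.0.0.0/8 -> H0 at depth 8
  del 255.0.0.0/8 (clear depth 8)
  add 255.227.0.0/16 -> H1 at depth 16
  del 255.227.0.0/16 (clear depth 16)
  add 255.224.0.0/12 -> H1 at depth 12
  add 136.0.0.0/5 -> H6 at depth 5
  add 137.127.0.0/16 -> H0 at depth 16
  add 68.125.208.0/20 -> H0 at depth 20
  add 137.127.129.48/28 -> H0 at depth 28
  lookup 137.127.129.63: bits 1000100101111111100000010011 walk d0:-→d1:-→d2:-→d3:-→d4:-→d5:H6→d6:-→d7:-→d8:-→d9:-→d10:-→d11:-→d12:-→d13:-→d14:-→d15:-→d16:H0→d17:-→d18:-→d19:-→d20:-→d21:-→d22:-→d23:-→d24:-→d25:-→d26:-→d27:-→d28:H0 -> H0
  lookup 137.127.0.8: bits 1000100101111111 walk d0:-→d1:-→d2:-→d3:-→d4:-→d5:H6→d6:-→d7:-→d8:-→d9:-→d10:-→d11:-→d12:-→d13:-→d14:-→d15:-→d16:H0 -> H0
  del 136.0.0.0/5 (clear depth 5)
  add 68.125.0.0/16 -> H2 at depth 16
  add 137.127.128.0/20 -> H1 at depth 20
  add 68.125.208.0/24 -> H1 at depth 24
  add 255.227.114.0/24 -> H4 at depth 24
  add 255.227.112.0/20 -> H5 at depth 20
  add 68.125.208.0/20 -> H1 at depth 20
  del 68.125.208.0/24 (clear depth 24)
  add 137.0.0.0/8 -> H1 at depth 8
  add 68.125.208.73/32 -> H4 at depth 32
  add 255.227.0.0/16 -> H4 at depth 16
  del 137.127.128.0/20 (clear depth 20)
  lookup 255.227.0.3: bits 11111111111000110 walk d0:-→d1:-→d2:-→d3:-→d4:-→d5:-→d6:-→d7:-→d8:-→d9:-→d10:-→d11:-→d12:H1→d13:-→d14:-→d15:-→d16:H4→d17:- -> H4
  lookup 199.62.84.237: bits 11 walk d0:-→d1:-→d2:- -> no-route
  add 68.125.208.73/32 -> H1 at depth 32
  del 255.227.114.0/24 (clear depth 24)
  add 137.127.128.0/20 -> H3 at depth 20

== LOOKUPS ==
["H0","H0","H4","no-route"]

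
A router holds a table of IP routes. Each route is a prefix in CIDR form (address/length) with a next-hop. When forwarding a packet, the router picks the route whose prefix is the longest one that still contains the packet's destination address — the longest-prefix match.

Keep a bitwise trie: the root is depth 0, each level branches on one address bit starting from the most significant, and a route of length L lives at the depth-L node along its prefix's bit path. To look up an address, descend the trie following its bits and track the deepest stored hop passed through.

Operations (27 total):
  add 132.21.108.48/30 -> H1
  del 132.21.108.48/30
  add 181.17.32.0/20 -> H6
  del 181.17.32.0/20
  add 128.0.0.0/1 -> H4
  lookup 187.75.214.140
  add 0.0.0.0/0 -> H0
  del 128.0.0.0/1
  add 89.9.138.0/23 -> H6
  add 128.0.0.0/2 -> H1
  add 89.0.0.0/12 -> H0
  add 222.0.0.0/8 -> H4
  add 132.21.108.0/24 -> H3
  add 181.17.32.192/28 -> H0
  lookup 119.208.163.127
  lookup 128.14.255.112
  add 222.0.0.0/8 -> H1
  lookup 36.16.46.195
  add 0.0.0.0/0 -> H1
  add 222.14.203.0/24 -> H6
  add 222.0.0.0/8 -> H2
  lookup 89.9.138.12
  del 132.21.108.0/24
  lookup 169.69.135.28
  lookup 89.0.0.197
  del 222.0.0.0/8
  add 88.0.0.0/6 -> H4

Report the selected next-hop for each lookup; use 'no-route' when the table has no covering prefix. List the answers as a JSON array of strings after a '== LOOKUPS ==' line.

Process each operation:
  add 132.21.108.48/30 -> H1 at depth 30
  del 132.21.108.48/30 (clear depth 30)
  add 181.17.32.0/20 -> H6 at depth 20
  del 181.17.32.0/20 (clear depth 20)
  add 128.0.0.0/1 -> H4 at depth 1
  Q 187.75.214.140: descend 1011 ; hops seen [H4] ; pick H4
  add 0.0.0.0/0 -> H0 at depth 0
  del 128.0.0.0/1 (clear depth 1)
  add 89.9.138.0/23 -> H6 at depth 23
  add 128.0.0.0/2 -> H1 at depth 2
  add 89.0.0.0/12 -> H0 at depth 12
  add 222.0.0.0/8 -> H4 at depth 8
  add 132.21.108.0/24 -> H3 at depth 24
  add 181.17.32.192/28 -> H0 at depth 28
  Q 119.208.163.127: descend 01 ; hops seen [H0] ; pick H0
  Q 128.14.255.112: descend 10000 ; hops seen [H0,H1] ; pick H1
  add 222.0.0.0/8 -> H1 at depth 8
  Q 36.16.46.195: descend 0 ; hops seen [H0] ; pick H0
  add 0.0.0.0/0 -> H1 at depth 0
  add 222.14.203.0/24 -> H6 at depth 24
  add 222.0.0.0/8 -> H2 at depth 8
  Q 89.9.138.12: descend 01011001000010011000101 ; hops seen [H1,H0,H6] ; pick H6
  del 132.21.108.0/24 (clear depth 24)
  Q 169.69.135.28: descend 101 ; hops seen [H1,H1] ; pick H1
  Q 89.0.0.197: descend 010110010000 ; hops seen [H1,H0] ; pick H0
  del 222.0.0.0/8 (clear depth 8)
  add 88.0.0.0/6 -> H4 at depth 6

== LOOKUPS ==
["H4","H0","H1","H0","H6","H1","H0"]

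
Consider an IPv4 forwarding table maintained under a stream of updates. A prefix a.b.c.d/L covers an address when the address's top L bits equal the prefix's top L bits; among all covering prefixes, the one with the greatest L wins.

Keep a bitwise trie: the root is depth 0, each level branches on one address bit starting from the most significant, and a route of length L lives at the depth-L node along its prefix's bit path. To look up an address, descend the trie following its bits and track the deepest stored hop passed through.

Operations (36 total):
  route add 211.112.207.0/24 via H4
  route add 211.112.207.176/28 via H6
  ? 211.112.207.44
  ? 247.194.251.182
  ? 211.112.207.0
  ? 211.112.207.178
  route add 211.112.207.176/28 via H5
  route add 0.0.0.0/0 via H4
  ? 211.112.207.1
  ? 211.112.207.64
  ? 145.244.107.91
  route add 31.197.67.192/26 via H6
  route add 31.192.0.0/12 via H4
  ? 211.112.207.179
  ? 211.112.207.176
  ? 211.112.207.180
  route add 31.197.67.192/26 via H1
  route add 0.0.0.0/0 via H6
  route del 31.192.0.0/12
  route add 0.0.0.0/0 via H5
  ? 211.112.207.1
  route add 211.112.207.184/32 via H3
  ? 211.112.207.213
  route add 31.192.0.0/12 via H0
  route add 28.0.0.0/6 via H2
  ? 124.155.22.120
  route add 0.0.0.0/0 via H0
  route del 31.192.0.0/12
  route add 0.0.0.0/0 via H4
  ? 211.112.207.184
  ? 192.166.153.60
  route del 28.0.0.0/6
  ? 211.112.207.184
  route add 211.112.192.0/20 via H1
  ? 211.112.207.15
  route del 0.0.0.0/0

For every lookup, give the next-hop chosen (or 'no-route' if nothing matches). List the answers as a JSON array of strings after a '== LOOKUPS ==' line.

Trace:
  add 211.112.207.0/24 -> H4 at depth 24
  add 211.112.207.176/28 -> H6 at depth 28
  ? 211.112.207.44  path d0:-→d1:-→d2:-→d3:-→d4:-→d5:-→d6:-→d7:-→d8:-→d9:-→d10:-→d11:-→d12:-→d13:-→d14:-→d15:-→d16:-→d17:-→d18:-→d19:-→d20:-→d21:-→d22:-→d23:-→d24:H4  best=H4
  ? 247.194.251.182  path d0:-→d1:-→d2:-  best=no-route
  ? 211.112.207.0  path d0:-→d1:-→d2:-→d3:-→d4:-→d5:-→d6:-→d7:-→d8:-→d9:-→d10:-→d11:-→d12:-→d13:-→d14:-→d15:-→d16:-→d17:-→d18:-→d19:-→d20:-→d21:-→d22:-→d23:-→d24:H4  best=H4
  ? 211.112.207.178  path d0:-→d1:-→d2:-→d3:-→d4:-→d5:-→d6:-→d7:-→d8:-→d9:-→d10:-→d11:-→d12:-→d13:-→d14:-→d15:-→d16:-→d17:-→d18:-→d19:-→d20:-→d21:-→d22:-→d23:-→d24:H4→d25:-→d26:-→d27:-→d28:H6  best=H6
  add 211.112.207.176/28 -> H5 at depth 28
  add 0.0.0.0/0 -> H4 at depth 0
  ? 211.112.207.1  path d0:H4→d1:-→d2:-→d3:-→d4:-→d5:-→d6:-→d7:-→d8:-→d9:-→d10:-→d11:-→d12:-→d13:-→d14:-→d15:-→d16:-→d17:-→d18:-→d19:-→d20:-→d21:-→d22:-→d23:-→d24:H4  best=H4
  ? 211.112.207.64  path d0:H4→d1:-→d2:-→d3:-→d4:-→d5:-→d6:-→d7:-→d8:-→d9:-→d10:-→d11:-→d12:-→d13:-→d14:-→d15:-→d16:-→d17:-→d18:-→d19:-→d20:-→d21:-→d22:-→d23:-→d24:H4  best=H4
  ? 145.244.107.91  path d0:H4→d1:-  best=H4
  add 31.197.67.192/26 -> H6 at depth 26
  add 31.192.0.0/12 -> H4 at depth 12
  ? 211.112.207.179  path d0:H4→d1:-→d2:-→d3:-→d4:-→d5:-→d6:-→d7:-→d8:-→d9:-→d10:-→d11:-→d12:-→d13:-→d14:-→d15:-→d16:-→d17:-→d18:-→d19:-→d20:-→d21:-→d22:-→d23:-→d24:H4→d25:-→d26:-→d27:-→d28:H5  best=H5
  ? 211.112.207.176  path d0:H4→d1:-→d2:-→d3:-→d4:-→d5:-→d6:-→d7:-→d8:-→d9:-→d10:-→d11:-→d12:-→d13:-→d14:-→d15:-→d16:-→d17:-→d18:-→d19:-→d20:-→d21:-→d22:-→d23:-→d24:H4→d25:-→d26:-→d27:-→d28:H5  best=H5
  ? 211.112.207.180  path d0:H4→d1:-→d2:-→d3:-→d4:-→d5:-→d6:-→d7:-→d8:-→d9:-→d10:-→d11:-→d12:-→d13:-→d14:-→d15:-→d16:-→d17:-→d18:-→d19:-→d20:-→d21:-→d22:-→d23:-→d24:H4→d25:-→d26:-→d27:-→d28:H5  best=H5
  add 31.197.67.192/26 -> H1 at depth 26
  add 0.0.0.0/0 -> H6 at depth 0
  - 31.192.0.0/12 clear@12
  add 0.0.0.0/0 -> H5 at depth 0
  ? 211.112.207.1  path d0:H5→d1:-→d2:-→d3:-→d4:-→d5:-→d6:-→d7:-→d8:-→d9:-→d10:-→d11:-→d12:-→d13:-→d14:-→d15:-→d16:-→d17:-→d18:-→d19:-→d20:-→d21:-→d22:-→d23:-→d24:H4  best=H4
  add 211.112.207.184/32 -> H3 at depth 32
  ? 211.112.207.213  path d0:H5→d1:-→d2:-→d3:-→d4:-→d5:-→d6:-→d7:-→d8:-→d9:-→d10:-→d11:-→d12:-→d13:-→d14:-→d15:-→d16:-→d17:-→d18:-→d19:-→d20:-→d21:-→d22:-→d23:-→d24:H4→d25:-  best=H4
  add 31.192.0.0/12 -> H0 at depth 12
  add 28.0.0.0/6 -> H2 at depth 6
  ? 124.155.22.120  path d0:H5→d1:-  best=H5
  add 0.0.0.0/0 -> H0 at depth 0
  - 31.192.0.0/12 clear@12
  add 0.0.0.0/0 -> H4 at depth 0
  ? 211.112.207.184  path d0:H4→d1:-→d2:-→d3:-→d4:-→d5:-→d6:-→d7:-→d8:-→d9:-→d10:-→d11:-→d12:-→d13:-→d14:-→d15:-→d16:-→d17:-→d18:-→d19:-→d20:-→d21:-→d22:-→d23:-→d24:H4→d25:-→d26:-→d27:-→d28:H5→d29:-→d30:-→d31:-→d32:H3  best=H3
  ? 192.166.153.60  path d0:H4→d1:-→d2:-→d3:-  best=H4
  - 28.0.0.0/6 clear@6
  ? 211.112.207.184  path d0:H4→d1:-→d2:-→d3:-→d4:-→d5:-→d6:-→d7:-→d8:-→d9:-→d10:-→d11:-→d12:-→d13:-→d14:-→d15:-→d16:-→d17:-→d18:-→d19:-→d20:-→d21:-→d22:-→d23:-→d24:H4→d25:-→d26:-→d27:-→d28:H5→d29:-→d30:-→d31:-→d32:H3  best=H3
  add 211.112.192.0/20 -> H1 at depth 20
  ? 211.112.207.15  path d0:H4→d1:-→d2:-→d3:-→d4:-→d5:-→d6:-→d7:-→d8:-→d9:-→d10:-→d11:-→d12:-→d13:-→d14:-→d15:-→d16:-→d17:-→d18:-→d19:-→d20:H1→d21:-→d22:-→d23:-→d24:H4  best=H4
  - 0.0.0.0/0 clear@0

== LOOKUPS ==
["H4","no-route","H4","H6","H4","H4","H4","H5","H5","H5","H4","H4","H5","H3","H4","H3","H4"]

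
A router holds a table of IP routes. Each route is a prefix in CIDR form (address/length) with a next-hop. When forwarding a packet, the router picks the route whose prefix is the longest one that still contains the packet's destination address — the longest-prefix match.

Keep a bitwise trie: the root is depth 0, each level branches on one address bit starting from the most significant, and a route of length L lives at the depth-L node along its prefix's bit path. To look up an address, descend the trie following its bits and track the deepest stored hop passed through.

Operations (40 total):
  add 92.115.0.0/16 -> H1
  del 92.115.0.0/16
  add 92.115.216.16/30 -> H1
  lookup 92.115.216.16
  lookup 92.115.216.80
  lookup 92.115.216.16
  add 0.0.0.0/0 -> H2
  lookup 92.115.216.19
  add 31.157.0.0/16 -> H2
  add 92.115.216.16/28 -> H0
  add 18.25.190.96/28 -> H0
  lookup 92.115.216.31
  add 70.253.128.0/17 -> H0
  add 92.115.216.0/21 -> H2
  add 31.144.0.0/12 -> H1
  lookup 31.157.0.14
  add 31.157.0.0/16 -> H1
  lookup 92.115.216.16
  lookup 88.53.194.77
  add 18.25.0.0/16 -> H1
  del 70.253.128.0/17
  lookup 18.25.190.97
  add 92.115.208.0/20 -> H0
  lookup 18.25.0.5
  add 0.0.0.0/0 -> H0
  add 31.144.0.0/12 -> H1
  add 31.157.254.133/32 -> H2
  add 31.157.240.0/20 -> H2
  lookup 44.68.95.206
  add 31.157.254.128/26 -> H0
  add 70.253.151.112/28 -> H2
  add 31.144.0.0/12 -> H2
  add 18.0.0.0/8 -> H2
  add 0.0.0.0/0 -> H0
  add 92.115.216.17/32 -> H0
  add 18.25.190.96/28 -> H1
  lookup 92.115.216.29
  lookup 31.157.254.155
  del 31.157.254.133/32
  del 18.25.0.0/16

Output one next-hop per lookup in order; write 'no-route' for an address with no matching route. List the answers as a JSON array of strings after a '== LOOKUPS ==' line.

Process each operation:
  add 92.115.0.0/16 -> H1 at depth 16
  - 92.115.0.0/16 clear@16
  add 92.115.216.16/30 -> H1 at depth 30
  ? 92.115.216.16  path d0:-→d1:-→d2:-→d3:-→d4:-→d5:-→d6:-→d7:-→d8:-→d9:-→d10:-→d11:-→d12:-→d13:-→d14:-→d15:-→d16:-→d17:-→d18:-→d19:-→d20:-→d21:-→d22:-→d23:-→d24:-→d25:-→d26:-→d27:-→d28:-→d29:-→d30:H1  best=H1
  ? 92.115.216.80  path d0:-→d1:-→d2:-→d3:-→d4:-→d5:-→d6:-→d7:-→d8:-→d9:-→d10:-→d11:-→d12:-→d13:-→d14:-→d15:-→d16:-→d17:-→d18:-→d19:-→d20:-→d21:-→d22:-→d23:-→d24:-→d25:-  best=no-route
  ? 92.115.216.16  path d0:-→d1:-→d2:-→d3:-→d4:-→d5:-→d6:-→d7:-→d8:-→d9:-→d10:-→d11:-→d12:-→d13:-→d14:-→d15:-→d16:-→d17:-→d18:-→d19:-→d20:-→d21:-→d22:-→d23:-→d24:-→d25:-→d26:-→d27:-→d28:-→d29:-→d30:H1  best=H1
  add 0.0.0.0/0 -> H2 at depth 0
  ? 92.115.216.19  path d0:H2→d1:-→d2:-→d3:-→d4:-→d5:-→d6:-→d7:-→d8:-→d9:-→d10:-→d11:-→d12:-→d13:-→d14:-→d15:-→d16:-→d17:-→d18:-→d19:-→d20:-→d21:-→d22:-→d23:-→d24:-→d25:-→d26:-→d27:-→d28:-→d29:-→d30:H1  best=H1
  add 31.157.0.0/16 -> H2 at depth 16
  add 92.115.216.16/28 -> H0 at depth 28
  add 18.25.190.96/28 -> H0 at depth 28
  ? 92.115.216.31  path d0:H2→d1:-→d2:-→d3:-→d4:-→d5:-→d6:-→d7:-→d8:-→d9:-→d10:-→d11:-→d12:-→d13:-→d14:-→d15:-→d16:-→d17:-→d18:-→d19:-→d20:-→d21:-→d22:-→d23:-→d24:-→d25:-→d26:-→d27:-→d28:H0  best=H0
  add 70.253.128.0/17 -> H0 at depth 17
  add 92.115.216.0/21 -> H2 at depth 21
  add 31.144.0.0/12 -> H1 at depth 12
  ? 31.157.0.14  path d0:H2→d1:-→d2:-→d3:-→d4:-→d5:-→d6:-→d7:-→d8:-→d9:-→d10:-→d11:-→d12:H1→d13:-→d14:-→d15:-→d16:H2  best=H2
  add 31.157.0.0/16 -> H1 at depth 16
  ? 92.115.216.16  path d0:H2→d1:-→d2:-→d3:-→d4:-→d5:-→d6:-→d7:-→d8:-→d9:-→d10:-→d11:-→d12:-→d13:-→d14:-→d15:-→d16:-→d17:-→d18:-→d19:-→d20:-→d21:H2→d22:-→d23:-→d24:-→d25:-→d26:-→d27:-→d28:H0→d29:-→d30:H1  best=H1
  ? 88.53.194.77  path d0:H2→d1:-→d2:-→d3:-→d4:-→d5:-  best=H2
  add 18.25.0.0/16 -> H1 at depth 16
  - 70.253.128.0/17 clear@17
  ? 18.25.190.97  path d0:H2→d1:-→d2:-→d3:-→d4:-→d5:-→d6:-→d7:-→d8:-→d9:-→d10:-→d11:-→d12:-→d13:-→d14:-→d15:-→d16:H1→d17:-→d18:-→d19:-→d20:-→d21:-→d22:-→d23:-→d24:-→d25:-→d26:-→d27:-→d28:H0  best=H0
  add 92.115.208.0/20 -> H0 at depth 20
  ? 18.25.0.5  path d0:H2→d1:-→d2:-→d3:-→d4:-→d5:-→d6:-→d7:-→d8:-→d9:-→d10:-→d11:-→d12:-→d13:-→d14:-→d15:-→d16:H1  best=H1
  add 0.0.0.0/0 -> H0 at depth 0
  add 31.144.0.0/12 -> H1 at depth 12
  add 31.157.254.133/32 -> H2 at depth 32
  add 31.157.240.0/20 -> H2 at depth 20
  ? 44.68.95.206  path d0:H0→d1:-→d2:-  best=H0
  add 31.157.254.128/26 -> H0 at depth 26
  add 70.253.151.112/28 -> H2 at depth 28
  add 31.144.0.0/12 -> H2 at depth 12
  add 18.0.0.0/8 -> H2 at depth 8
  add 0.0.0.0/0 -> H0 at depth 0
  add 92.115.216.17/32 -> H0 at depth 32
  add 18.25.190.96/28 -> H1 at depth 28
  ? 92.115.216.29  path d0:H0→d1:-→d2:-→d3:-→d4:-→d5:-→d6:-→d7:-→d8:-→d9:-→d10:-→d11:-→d12:-→d13:-→d14:-→d15:-→d16:-→d17:-→d18:-→d19:-→d20:H0→d21:H2→d22:-→d23:-→d24:-→d25:-→d26:-→d27:-→d28:H0  best=H0
  ? 31.157.254.155  path d0:H0→d1:-→d2:-→d3:-→d4:-→d5:-→d6:-→d7:-→d8:-→d9:-→d10:-→d11:-→d12:H2→d13:-→d14:-→d15:-→d16:H1→d17:-→d18:-→d19:-→d20:H2→d21:-→d22:-→d23:-→d24:-→d25:-→d26:H0→d27:-  best=H0
  - 31.157.254.133/32 clear@32
  - 18.25.0.0/16 clear@16

== LOOKUPS ==
["H1","no-route","H1","H1","H0","H2","H1","H2","H0","H1","H0","H0","H0"]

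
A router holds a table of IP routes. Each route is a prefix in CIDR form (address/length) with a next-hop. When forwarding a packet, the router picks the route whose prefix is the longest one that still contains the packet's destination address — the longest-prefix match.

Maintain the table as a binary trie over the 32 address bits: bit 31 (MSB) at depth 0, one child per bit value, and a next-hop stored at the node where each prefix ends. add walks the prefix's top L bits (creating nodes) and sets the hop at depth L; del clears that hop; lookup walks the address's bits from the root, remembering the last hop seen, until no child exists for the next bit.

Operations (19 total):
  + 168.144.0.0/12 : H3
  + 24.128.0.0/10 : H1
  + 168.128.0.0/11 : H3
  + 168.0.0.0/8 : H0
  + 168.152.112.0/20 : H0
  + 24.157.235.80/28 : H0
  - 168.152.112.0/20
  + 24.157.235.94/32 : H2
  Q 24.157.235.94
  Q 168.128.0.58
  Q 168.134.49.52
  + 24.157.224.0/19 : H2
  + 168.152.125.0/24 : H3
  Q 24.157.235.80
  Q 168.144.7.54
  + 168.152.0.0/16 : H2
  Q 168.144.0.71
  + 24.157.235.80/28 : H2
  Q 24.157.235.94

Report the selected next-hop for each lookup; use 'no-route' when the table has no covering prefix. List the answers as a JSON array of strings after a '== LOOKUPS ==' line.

Trace:
  add 168.144.0.0/12 -> H3 at depth 12
  add 24.128.0.0/10 -> H1 at depth 10
  add 168.128.0.0/11 -> H3 at depth 11
  add 168.0.0.0/8 -> H0 at depth 8
  add 168.152.112.0/20 -> H0 at depth 20
  add 24.157.235.80/28 -> H0 at depth 28
  - 168.152.112.0/20 clear@20
  add 24.157.235.94/32 -> H2 at depth 32
  lookup 24.157.235.94: bits 00011000100111011110101101011110 walk d0:-→d1:-→d2:-→d3:-→d4:-→d5:-→d6:-→d7:-→d8:-→d9:-→d10:H1→d11:-→d12:-→d13:-→d14:-→d15:-→d16:-→d17:-→d18:-→d19:-→d20:-→d21:-→d22:-→d23:-→d24:-→d25:-→d26:-→d27:-→d28:H0→d29:-→d30:-→d31:-→d32:H2 -> H2
  lookup 168.128.0.58: bits 10101000100 walk d0:-→d1:-→d2:-→d3:-→d4:-→d5:-→d6:-→d7:-→d8:H0→d9:-→d10:-→d11:H3 -> H3
  lookup 168.134.49.52: bits 10101000100 walk d0:-→d1:-→d2:-→d3:-→d4:-→d5:-→d6:-→d7:-→d8:H0→d9:-→d10:-→d11:H3 -> H3
  add 24.157.224.0/19 -> H2 at depth 19
  add 168.152.125.0/24 -> H3 at depth 24
  lookup 24.157.235.80: bits 0001100010011101111010110101 walk d0:-→d1:-→d2:-→d3:-→d4:-→d5:-→d6:-→d7:-→d8:-→d9:-→d10:H1→d11:-→d12:-→d13:-→d14:-→d15:-→d16:-→d17:-→d18:-→d19:H2→d20:-→d21:-→d22:-→d23:-→d24:-→d25:-→d26:-→d27:-→d28:H0 -> H0
  lookup 168.144.7.54: bits 101010001001 walk d0:-→d1:-→d2:-→d3:-→d4:-→d5:-→d6:-→d7:-→d8:H0→d9:-→d10:-→d11:H3→d12:H3 -> H3
  add 168.152.0.0/16 -> H2 at depth 16
  lookup 168.144.0.71: bits 101010001001 walk d0:-→d1:-→d2:-→d3:-→d4:-→d5:-→d6:-→d7:-→d8:H0→d9:-→d10:-→d11:H3→d12:H3 -> H3
  add 24.157.235.80/28 -> H2 at depth 28
  lookup 24.157.235.94: bits 00011000100111011110101101011110 walk d0:-→d1:-→d2:-→d3:-→d4:-→d5:-→d6:-→d7:-→d8:-→d9:-→d10:H1→d11:-→d12:-→d13:-→d14:-→d15:-→d16:-→d17:-→d18:-→d19:H2→d20:-→d21:-→d22:-→d23:-→d24:-→d25:-→d26:-→d27:-→d28:H2→d29:-→d30:-→d31:-→d32:H2 -> H2

== LOOKUPS ==
["H2","H3","H3","H0","H3","H3","H2"]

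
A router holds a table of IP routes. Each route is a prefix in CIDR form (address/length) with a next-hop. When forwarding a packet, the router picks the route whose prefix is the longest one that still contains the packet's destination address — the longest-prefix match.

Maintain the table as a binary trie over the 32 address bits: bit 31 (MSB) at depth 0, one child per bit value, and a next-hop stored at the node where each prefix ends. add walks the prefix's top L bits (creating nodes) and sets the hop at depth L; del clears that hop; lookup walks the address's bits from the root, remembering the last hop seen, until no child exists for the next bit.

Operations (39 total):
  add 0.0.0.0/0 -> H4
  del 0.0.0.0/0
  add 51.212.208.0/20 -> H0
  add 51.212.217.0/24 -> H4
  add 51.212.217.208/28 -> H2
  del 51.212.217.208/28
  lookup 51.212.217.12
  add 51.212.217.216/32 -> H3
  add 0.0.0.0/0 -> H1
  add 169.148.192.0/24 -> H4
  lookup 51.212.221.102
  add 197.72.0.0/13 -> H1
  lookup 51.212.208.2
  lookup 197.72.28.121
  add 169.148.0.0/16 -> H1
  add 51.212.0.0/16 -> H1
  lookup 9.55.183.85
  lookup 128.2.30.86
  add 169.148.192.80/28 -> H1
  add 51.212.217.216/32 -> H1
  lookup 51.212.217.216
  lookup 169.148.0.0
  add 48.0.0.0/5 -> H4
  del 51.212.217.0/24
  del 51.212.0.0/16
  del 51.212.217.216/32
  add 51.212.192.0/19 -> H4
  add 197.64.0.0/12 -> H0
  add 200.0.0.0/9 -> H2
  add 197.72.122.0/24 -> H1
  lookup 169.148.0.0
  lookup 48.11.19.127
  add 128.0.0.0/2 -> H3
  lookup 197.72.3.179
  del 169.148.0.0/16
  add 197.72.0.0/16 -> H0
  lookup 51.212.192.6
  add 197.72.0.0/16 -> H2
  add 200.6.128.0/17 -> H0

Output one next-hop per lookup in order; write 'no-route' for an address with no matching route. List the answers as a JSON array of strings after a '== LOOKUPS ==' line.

Process each operation:
  add 0.0.0.0/0 -> H4 at depth 0
  del 0.0.0.0/0 (clear depth 0)
  add 51.212.208.0/20 -> H0 at depth 20
  add 51.212.217.0/24 -> H4 at depth 24
  add 51.212.217.208/28 -> H2 at depth 28
  del 51.212.217.208/28 (clear depth 28)
  Q 51.212.217.12: descend 001100111101010011011001 ; hops seen [H0,H4] ; pick H4
  add 51.212.217.216/32 -> H3 at depth 32
  add 0.0.0.0/0 -> H1 at depth 0
  add 169.148.192.0/24 -> H4 at depth 24
  Q 51.212.221.102: descend 001100111101010011011 ; hops seen [H1,H0] ; pick H0
  add 197.72.0.0/13 -> H1 at depth 13
  Q 51.212.208.2: descend 00110011110101001101 ; hops seen [H1,H0] ; pick H0
  Q 197.72.28.121: descend 1100010101001 ; hops seen [H1,H1] ; pick H1
  add 169.148.0.0/16 -> H1 at depth 16
  add 51.212.0.0/16 -> H1 at depth 16
  Q 9.55.183.85: descend 00 ; hops seen [H1] ; pick H1
  Q 128.2.30.86: descend 10 ; hops seen [H1] ; pick H1
  add 169.148.192.80/28 -> H1 at depth 28
  add 51.212.217.216/32 -> H1 at depth 32
  Q 51.212.217.216: descend 00110011110101001101100111011000 ; hops seen [H1,H1,H0,H4,H1] ; pick H1
  Q 169.148.0.0: descend 1010100110010100 ; hops seen [H1,H1] ; pick H1
  add 48.0.0.0/5 -> H4 at depth 5
  del 51.212.217.0/24 (clear depth 24)
  del 51.212.0.0/16 (clear depth 16)
  del 51.212.217.216/32 (clear depth 32)
  add 51.212.192.0/19 -> H4 at depth 19
  add 197.64.0.0/12 -> H0 at depth 12
  add 200.0.0.0/9 -> H2 at depth 9
  add 197.72.122.0/24 -> H1 at depth 24
  Q 169.148.0.0: descend 1010100110010100 ; hops seen [H1,H1] ; pick H1
  Q 48.11.19.127: descend 001100 ; hops seen [H1,H4] ; pick H4
  add 128.0.0.0/2 -> H3 at depth 2
  Q 197.72.3.179: descend 11000101010010000 ; hops seen [H1,H0,H1] ; pick H1
  del 169.148.0.0/16 (clear depth 16)
  add 197.72.0.0/16 -> H0 at depth 16
  Q 51.212.192.6: descend 0011001111010100110 ; hops seen [H1,H4,H4] ; pick H4
  add 197.72.0.0/16 -> H2 at depth 16
  add 200.6.128.0/17 -> H0 at depth 17

== LOOKUPS ==
["H4","H0","H0","H1","H1","H1","H1","H1","H1","H4","H1","H4"]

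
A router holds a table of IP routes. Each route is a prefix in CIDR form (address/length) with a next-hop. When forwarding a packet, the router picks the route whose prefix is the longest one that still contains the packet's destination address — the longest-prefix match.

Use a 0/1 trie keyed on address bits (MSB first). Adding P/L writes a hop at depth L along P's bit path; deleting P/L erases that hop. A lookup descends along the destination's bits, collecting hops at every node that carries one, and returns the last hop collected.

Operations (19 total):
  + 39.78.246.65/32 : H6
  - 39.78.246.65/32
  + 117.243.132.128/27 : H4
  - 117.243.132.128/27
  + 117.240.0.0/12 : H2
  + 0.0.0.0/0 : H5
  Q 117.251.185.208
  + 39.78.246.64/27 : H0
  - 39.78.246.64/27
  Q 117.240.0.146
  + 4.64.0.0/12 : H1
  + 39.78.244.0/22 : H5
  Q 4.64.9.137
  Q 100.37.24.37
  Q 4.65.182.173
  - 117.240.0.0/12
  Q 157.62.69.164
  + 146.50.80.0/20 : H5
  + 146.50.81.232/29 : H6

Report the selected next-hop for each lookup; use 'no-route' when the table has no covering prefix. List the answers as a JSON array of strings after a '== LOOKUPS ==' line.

Apply in order:
  + 39.78.246.65/32 (H6) depth=32
  - 39.78.246.65/32 clear@32
  + 117.243.132.128/27 (H4) depth=27
  - 117.243.132.128/27 clear@27
  + 117.240.0.0/12 (H2) depth=12
  + 0.0.0.0/0 (H5) depth=0
  ? 117.251.185.208  path d0:H5→d1:-→d2:-→d3:-→d4:-→d5:-→d6:-→d7:-→d8:-→d9:-→d10:-→d11:-→d12:H2  best=H2
  + 39.78.246.64/27 (H0) depth=27
  - 39.78.246.64/27 clear@27
  ? 117.240.0.146  path d0:H5→d1:-→d2:-→d3:-→d4:-→d5:-→d6:-→d7:-→d8:-→d9:-→d10:-→d11:-→d12:H2→d13:-→d14:-  best=H2
  + 4.64.0.0/12 (H1) depth=12
  + 39.78.244.0/22 (H5) depth=22
  ? 4.64.9.137  path d0:H5→d1:-→d2:-→d3:-→d4:-→d5:-→d6:-→d7:-→d8:-→d9:-→d10:-→d11:-→d12:H1  best=H1
  ? 100.37.24.37  path d0:H5→d1:-→d2:-→d3:-  best=H5
  ? 4.65.182.173  path d0:H5→d1:-→d2:-→d3:-→d4:-→d5:-→d6:-→d7:-→d8:-→d9:-→d10:-→d11:-→d12:H1  best=H1
  - 117.240.0.0/12 clear@12
  ? 157.62.69.164  path d0:H5  best=H5
  + 146.50.80.0/20 (H5) depth=20
  + 146.50.81.232/29 (H6) depth=29

== LOOKUPS ==
["H2","H2","H1","H5","H1","H5"]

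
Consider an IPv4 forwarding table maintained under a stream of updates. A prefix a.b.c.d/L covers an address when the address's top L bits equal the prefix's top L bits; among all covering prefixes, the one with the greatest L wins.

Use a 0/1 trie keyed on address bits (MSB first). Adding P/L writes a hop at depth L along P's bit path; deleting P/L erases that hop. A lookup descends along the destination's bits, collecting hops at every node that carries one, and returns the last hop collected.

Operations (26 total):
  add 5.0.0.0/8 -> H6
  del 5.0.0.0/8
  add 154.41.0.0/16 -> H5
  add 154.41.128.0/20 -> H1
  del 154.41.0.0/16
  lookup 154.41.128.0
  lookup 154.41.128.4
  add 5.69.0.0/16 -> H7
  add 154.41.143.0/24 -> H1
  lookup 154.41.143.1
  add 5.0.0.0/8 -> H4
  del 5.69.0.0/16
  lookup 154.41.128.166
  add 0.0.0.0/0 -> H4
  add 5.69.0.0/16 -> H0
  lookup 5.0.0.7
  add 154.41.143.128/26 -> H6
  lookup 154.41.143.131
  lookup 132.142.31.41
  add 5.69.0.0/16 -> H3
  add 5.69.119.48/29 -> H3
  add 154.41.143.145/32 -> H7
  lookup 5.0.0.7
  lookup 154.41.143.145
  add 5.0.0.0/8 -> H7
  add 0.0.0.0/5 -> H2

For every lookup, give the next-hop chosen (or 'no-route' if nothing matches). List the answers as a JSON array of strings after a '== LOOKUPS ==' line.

Apply in order:
  + 5.0.0.0/8 (H6) depth=8
  del 5.0.0.0/8 (clear depth 8)
  + 154.41.0.0/16 (H5) depth=16
  + 154.41.128.0/20 (H1) depth=20
  del 154.41.0.0/16 (clear depth 16)
  ? 154.41.128.0  path d0:-→d1:-→d2:-→d3:-→d4:-→d5:-→d6:-→d7:-→d8:-→d9:-→d10:-→d11:-→d12:-→d13:-→d14:-→d15:-→d16:-→d17:-→d18:-→d19:-→d20:H1  best=H1
  ? 154.41.128.4  path d0:-→d1:-→d2:-→d3:-→d4:-→d5:-→d6:-→d7:-→d8:-→d9:-→d10:-→d11:-→d12:-→d13:-→d14:-→d15:-→d16:-→d17:-→d18:-→d19:-→d20:H1  best=H1
  + 5.69.0.0/16 (H7) depth=16
  + 154.41.143.0/24 (H1) depth=24
  ? 154.41.143.1  path d0:-→d1:-→d2:-→d3:-→d4:-→d5:-→d6:-→d7:-→d8:-→d9:-→d10:-→d11:-→d12:-→d13:-→d14:-→d15:-→d16:-→d17:-→d18:-→d19:-→d20:H1→d21:-→d22:-→d23:-→d24:H1  best=H1
  + 5.0.0.0/8 (H4) depth=8
  del 5.69.0.0/16 (clear depth 16)
  ? 154.41.128.166  path d0:-→d1:-→d2:-→d3:-→d4:-→d5:-→d6:-→d7:-→d8:-→d9:-→d10:-→d11:-→d12:-→d13:-→d14:-→d15:-→d16:-→d17:-→d18:-→d19:-→d20:H1  best=H1
  + 0.0.0.0/0 (H4) depth=0
  + 5.69.0.0/16 (H0) depth=16
  ? 5.0.0.7  path d0:H4→d1:-→d2:-→d3:-→d4:-→d5:-→d6:-→d7:-→d8:H4→d9:-  best=H4
  + 154.41.143.128/26 (H6) depth=26
  ? 154.41.143.131  path d0:H4→d1:-→d2:-→d3:-→d4:-→d5:-→d6:-→d7:-→d8:-→d9:-→d10:-→d11:-→d12:-→d13:-→d14:-→d15:-→d16:-→d17:-→d18:-→d19:-→d20:H1→d21:-→d22:-→d23:-→d24:H1→d25:-→d26:H6  best=H6
  ? 132.142.31.41  path d0:H4→d1:-→d2:-→d3:-  best=H4
  + 5.69.0.0/16 (H3) depth=16
  + 5.69.119.48/29 (H3) depth=29
  + 154.41.143.145/32 (H7) depth=32
  ? 5.0.0.7  path d0:H4→d1:-→d2:-→d3:-→d4:-→d5:-→d6:-→d7:-→d8:H4→d9:-  best=H4
  ? 154.41.143.145  path d0:H4→d1:-→d2:-→d3:-→d4:-→d5:-→d6:-→d7:-→d8:-→d9:-→d10:-→d11:-→d12:-→d13:-→d14:-→d15:-→d16:-→d17:-→d18:-→d19:-→d20:H1→d21:-→d22:-→d23:-→d24:H1→d25:-→d26:H6→d27:-→d28:-→d29:-→d30:-→d31:-→d32:H7  best=H7
  + 5.0.0.0/8 (H7) depth=8
  + 0.0.0.0/5 (H2) depth=5

== LOOKUPS ==
["H1","H1","H1","H1","H4","H6","H4","H4","H7"]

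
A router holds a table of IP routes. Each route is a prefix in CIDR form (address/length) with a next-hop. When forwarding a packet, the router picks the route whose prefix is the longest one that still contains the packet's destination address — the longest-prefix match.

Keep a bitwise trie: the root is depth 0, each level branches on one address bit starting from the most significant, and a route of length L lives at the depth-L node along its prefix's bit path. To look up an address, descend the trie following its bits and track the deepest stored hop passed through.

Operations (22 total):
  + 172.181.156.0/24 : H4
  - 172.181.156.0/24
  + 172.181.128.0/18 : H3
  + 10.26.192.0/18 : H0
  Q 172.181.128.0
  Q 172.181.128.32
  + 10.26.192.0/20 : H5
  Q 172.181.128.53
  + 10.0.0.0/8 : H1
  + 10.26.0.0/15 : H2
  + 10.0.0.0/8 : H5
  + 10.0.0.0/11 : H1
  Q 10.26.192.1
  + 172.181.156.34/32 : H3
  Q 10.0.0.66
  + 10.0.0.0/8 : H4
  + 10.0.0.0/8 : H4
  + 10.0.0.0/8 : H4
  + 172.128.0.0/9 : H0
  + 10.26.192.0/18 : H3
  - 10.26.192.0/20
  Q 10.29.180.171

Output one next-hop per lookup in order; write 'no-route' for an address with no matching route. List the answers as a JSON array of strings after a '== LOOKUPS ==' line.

Trace:
  + 172.181.156.0/24 (H4) depth=24
  del 172.181.156.0/24 (clear depth 24)
  + 172.181.128.0/18 (H3) depth=18
  + 10.26.192.0/18 (H0) depth=18
  lookup 172.181.128.0: bits 1010110010110101100 walk d0:-→d1:-→d2:-→d3:-→d4:-→d5:-→d6:-→d7:-→d8:-→d9:-→d10:-→d11:-→d12:-→d13:-→d14:-→d15:-→d16:-→d17:-→d18:H3→d19:- -> H3
  lookup 172.181.128.32: bits 1010110010110101100 walk d0:-→d1:-→d2:-→d3:-→d4:-→d5:-→d6:-→d7:-→d8:-→d9:-→d10:-→d11:-→d12:-→d13:-→d14:-→d15:-→d16:-→d17:-→d18:H3→d19:- -> H3
  + 10.26.192.0/20 (H5) depth=20
  lookup 172.181.128.53: bits 1010110010110101100 walk d0:-→d1:-→d2:-→d3:-→d4:-→d5:-→d6:-→d7:-→d8:-→d9:-→d10:-→d11:-→d12:-→d13:-→d14:-→d15:-→d16:-→d17:-→d18:H3→d19:- -> H3
  + 10.0.0.0/8 (H1) depth=8
  + 10.26.0.0/15 (H2) depth=15
  + 10.0.0.0/8 (H5) depth=8
  + 10.0.0.0/11 (H1) depth=11
  lookup 10.26.192.1: bits 00001010000110101100 walk d0:-→d1:-→d2:-→d3:-→d4:-→d5:-→d6:-→d7:-→d8:H5→d9:-→d10:-→d11:H1→d12:-→d13:-→d14:-→d15:H2→d16:-→d17:-→d18:H0→d19:-→d20:H5 -> H5
  + 172.181.156.34/32 (H3) depth=32
  lookup 10.0.0.66: bits 00001010000 walk d0:-→d1:-→d2:-→d3:-→d4:-→d5:-→d6:-→d7:-→d8:H5→d9:-→d10:-→d11:H1 -> H1
  + 10.0.0.0/8 (H4) depth=8
  + 10.0.0.0/8 (H4) depth=8
  + 10.0.0.0/8 (H4) depth=8
  + 172.128.0.0/9 (H0) depth=9
  + 10.26.192.0/18 (H3) depth=18
  del 10.26.192.0/20 (clear depth 20)
  lookup 10.29.180.171: bits 0000101000011 walk d0:-→d1:-→d2:-→d3:-→d4:-→d5:-→d6:-→d7:-→d8:H4→d9:-→d10:-→d11:H1→d12:-→d13:- -> H1

== LOOKUPS ==
["H3","H3","H3","H5","H1","H1"]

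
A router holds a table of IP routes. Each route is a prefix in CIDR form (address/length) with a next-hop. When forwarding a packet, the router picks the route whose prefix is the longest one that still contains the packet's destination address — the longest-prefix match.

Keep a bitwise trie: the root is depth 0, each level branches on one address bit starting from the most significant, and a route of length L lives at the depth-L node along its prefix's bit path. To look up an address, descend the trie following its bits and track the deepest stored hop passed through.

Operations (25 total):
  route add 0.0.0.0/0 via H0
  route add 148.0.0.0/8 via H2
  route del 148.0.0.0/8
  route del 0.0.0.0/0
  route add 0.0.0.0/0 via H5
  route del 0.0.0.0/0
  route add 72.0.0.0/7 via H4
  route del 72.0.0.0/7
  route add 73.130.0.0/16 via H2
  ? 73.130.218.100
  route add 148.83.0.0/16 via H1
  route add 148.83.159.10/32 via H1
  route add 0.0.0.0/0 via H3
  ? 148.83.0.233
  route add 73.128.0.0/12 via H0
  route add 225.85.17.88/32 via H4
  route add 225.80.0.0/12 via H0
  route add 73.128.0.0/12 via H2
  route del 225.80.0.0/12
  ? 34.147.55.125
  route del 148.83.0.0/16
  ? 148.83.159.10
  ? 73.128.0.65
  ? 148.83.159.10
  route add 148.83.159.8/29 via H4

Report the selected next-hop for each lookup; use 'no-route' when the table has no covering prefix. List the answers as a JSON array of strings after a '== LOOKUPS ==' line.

Trace:
  add 0.0.0.0/0 -> H0 at depth 0
  add 148.0.0.0/8 -> H2 at depth 8
  del 148.0.0.0/8 (clear depth 8)
  del 0.0.0.0/0 (clear depth 0)
  add 0.0.0.0/0 -> H5 at depth 0
  del 0.0.0.0/0 (clear depth 0)
  add 72.0.0.0/7 -> H4 at depth 7
  del 72.0.0.0/7 (clear depth 7)
  add 73.130.0.0/16 -> H2 at depth 16
  Q 73.130.218.100: descend 0100100110000010 ; hops seen [H2] ; pick H2
  add 148.83.0.0/16 -> H1 at depth 16
  add 148.83.159.10/32 -> H1 at depth 32
  add 0.0.0.0/0 -> H3 at depth 0
  Q 148.83.0.233: descend 1001010001010011 ; hops seen [H3,H1] ; pick H1
  add 73.128.0.0/12 -> H0 at depth 12
  add 225.85.17.88/32 -> H4 at depth 32
  add 225.80.0.0/12 -> H0 at depth 12
  add 73.128.0.0/12 -> H2 at depth 12
  del 225.80.0.0/12 (clear depth 12)
  Q 34.147.55.125: descend 0 ; hops seen [H3] ; pick H3
  del 148.83.0.0/16 (clear depth 16)
  Q 148.83.159.10: descend 10010100010100111001111100001010 ; hops seen [H3,H1] ; pick H1
  Q 73.128.0.65: descend 01001001100000 ; hops seen [H3,H2] ; pick H2
  Q 148.83.159.10: descend 10010100010100111001111100001010 ; hops seen [H3,H1] ; pick H1
  add 148.83.159.8/29 -> H4 at depth 29

== LOOKUPS ==
["H2","H1","H3","H1","H2","H1"]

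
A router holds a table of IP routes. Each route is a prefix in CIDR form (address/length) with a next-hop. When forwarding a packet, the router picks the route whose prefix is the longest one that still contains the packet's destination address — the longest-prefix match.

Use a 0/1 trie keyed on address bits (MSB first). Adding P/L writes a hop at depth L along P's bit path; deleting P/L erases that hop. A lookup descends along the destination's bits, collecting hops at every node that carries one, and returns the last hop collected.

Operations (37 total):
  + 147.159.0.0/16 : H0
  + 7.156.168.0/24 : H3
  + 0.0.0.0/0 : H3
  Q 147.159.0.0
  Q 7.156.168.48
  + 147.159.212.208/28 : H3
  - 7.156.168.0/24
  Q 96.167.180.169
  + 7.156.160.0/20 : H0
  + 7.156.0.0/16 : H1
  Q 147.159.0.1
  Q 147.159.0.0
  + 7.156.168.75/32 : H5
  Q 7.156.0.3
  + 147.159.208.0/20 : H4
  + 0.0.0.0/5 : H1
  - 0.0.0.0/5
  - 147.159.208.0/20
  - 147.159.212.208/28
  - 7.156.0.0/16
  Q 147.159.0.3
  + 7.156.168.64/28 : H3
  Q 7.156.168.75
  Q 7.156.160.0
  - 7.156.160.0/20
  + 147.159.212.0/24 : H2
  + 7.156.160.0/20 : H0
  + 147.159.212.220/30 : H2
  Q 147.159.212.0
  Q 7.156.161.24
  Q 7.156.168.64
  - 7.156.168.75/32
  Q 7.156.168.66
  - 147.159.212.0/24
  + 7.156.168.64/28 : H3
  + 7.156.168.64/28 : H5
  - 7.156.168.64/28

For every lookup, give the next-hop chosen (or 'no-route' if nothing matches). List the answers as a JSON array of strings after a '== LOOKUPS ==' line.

Apply in order:
  add 147.159.0.0/16 -> H0 at depth 16
  add 7.156.168.0/24 -> H3 at depth 24
  add 0.0.0.0/0 -> H3 at depth 0
  lookup 147.159.0.0: bits 1001001110011111 walk d0:H3→d1:-→d2:-→d3:-→d4:-→d5:-→d6:-→d7:-→d8:-→d9:-→d10:-→d11:-→d12:-→d13:-→d14:-→d15:-→d16:H0 -> H0
  lookup 7.156.168.48: bits 000001111001110010101000 walk d0:H3→d1:-→d2:-→d3:-→d4:-→d5:-→d6:-→d7:-→d8:-→d9:-→d10:-→d11:-→d12:-→d13:-→d14:-→d15:-→d16:-→d17:-→d18:-→d19:-→d20:-→d21:-→d22:-→d23:-→d24:H3 -> H3
  add 147.159.212.208/28 -> H3 at depth 28
  del 7.156.168.0/24 (clear depth 24)
  lookup 96.167.180.169: bits 0 walk d0:H3→d1:- -> H3
  add 7.156.160.0/20 -> H0 at depth 20
  add 7.156.0.0/16 -> H1 at depth 16
  lookup 147.159.0.1: bits 1001001110011111 walk d0:H3→d1:-→d2:-→d3:-→d4:-→d5:-→d6:-→d7:-→d8:-→d9:-→d10:-→d11:-→d12:-→d13:-→d14:-→d15:-→d16:H0 -> H0
  lookup 147.159.0.0: bits 1001001110011111 walk d0:H3→d1:-→d2:-→d3:-→d4:-→d5:-→d6:-→d7:-→d8:-→d9:-→d10:-→d11:-→d12:-→d13:-→d14:-→d15:-→d16:H0 -> H0
  add 7.156.168.75/32 -> H5 at depth 32
  lookup 7.156.0.3: bits 0000011110011100 walk d0:H3→d1:-→d2:-→d3:-→d4:-→d5:-→d6:-→d7:-→d8:-→d9:-→d10:-→d11:-→d12:-→d13:-→d14:-→d15:-→d16:H1 -> H1
  add 147.159.208.0/20 -> H4 at depth 20
  add 0.0.0.0/5 -> H1 at depth 5
  del 0.0.0.0/5 (clear depth 5)
  del 147.159.208.0/20 (clear depth 20)
  del 147.159.212.208/28 (clear depth 28)
  del 7.156.0.0/16 (clear depth 16)
  lookup 147.159.0.3: bits 1001001110011111 walk d0:H3→d1:-→d2:-→d3:-→d4:-→d5:-→d6:-→d7:-→d8:-→d9:-→d10:-→d11:-→d12:-→d13:-→d14:-→d15:-→d16:H0 -> H0
  add 7.156.168.64/28 -> H3 at depth 28
  lookup 7.156.168.75: bits 00000111100111001010100001001011 walk d0:H3→d1:-→d2:-→d3:-→d4:-→d5:-→d6:-→d7:-→d8:-→d9:-→d10:-→d11:-→d12:-→d13:-→d14:-→d15:-→d16:-→d17:-→d18:-→d19:-→d20:H0→d21:-→d22:-→d23:-→d24:-→d25:-→d26:-→d27:-→d28:H3→d29:-→d30:-→d31:-→d32:H5 -> H5
  lookup 7.156.160.0: bits 00000111100111001010 walk d0:H3→d1:-→d2:-→d3:-→d4:-→d5:-→d6:-→d7:-→d8:-→d9:-→d10:-→d11:-→d12:-→d13:-→d14:-→d15:-→d16:-→d17:-→d18:-→d19:-→d20:H0 -> H0
  del 7.156.160.0/20 (clear depth 20)
  add 147.159.212.0/24 -> H2 at depth 24
  add 7.156.160.0/20 -> H0 at depth 20
  add 147.159.212.220/30 -> H2 at depth 30
  lookup 147.159.212.0: bits 100100111001111111010100 walk d0:H3→d1:-→d2:-→d3:-→d4:-→d5:-→d6:-→d7:-→d8:-→d9:-→d10:-→d11:-→d12:-→d13:-→d14:-→d15:-→d16:H0→d17:-→d18:-→d19:-→d20:-→d21:-→d22:-→d23:-→d24:H2 -> H2
  lookup 7.156.161.24: bits 00000111100111001010 walk d0:H3→d1:-→d2:-→d3:-→d4:-→d5:-→d6:-→d7:-→d8:-→d9:-→d10:-→d11:-→d12:-→d13:-→d14:-→d15:-→d16:-→d17:-→d18:-→d19:-→d20:H0 -> H0
  lookup 7.156.168.64: bits 0000011110011100101010000100 walk d0:H3→d1:-→d2:-→d3:-→d4:-→d5:-→d6:-→d7:-→d8:-→d9:-→d10:-→d11:-→d12:-→d13:-→d14:-→d15:-→d16:-→d17:-→d18:-→d19:-→d20:H0→d21:-→d22:-→d23:-→d24:-→d25:-→d26:-→d27:-→d28:H3 -> H3
  del 7.156.168.75/32 (clear depth 32)
  lookup 7.156.168.66: bits 0000011110011100101010000100 walk d0:H3→d1:-→d2:-→d3:-→d4:-→d5:-→d6:-→d7:-→d8:-→d9:-→d10:-→d11:-→d12:-→d13:-→d14:-→d15:-→d16:-→d17:-→d18:-→d19:-→d20:H0→d21:-→d22:-→d23:-→d24:-→d25:-→d26:-→d27:-→d28:H3 -> H3
  del 147.159.212.0/24 (clear depth 24)
  add 7.156.168.64/28 -> H3 at depth 28
  add 7.156.168.64/28 -> H5 at depth 28
  del 7.156.168.64/28 (clear depth 28)

== LOOKUPS ==
["H0","H3","H3","H0","H0","H1","H0","H5","H0","H2","H0","H3","H3"]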